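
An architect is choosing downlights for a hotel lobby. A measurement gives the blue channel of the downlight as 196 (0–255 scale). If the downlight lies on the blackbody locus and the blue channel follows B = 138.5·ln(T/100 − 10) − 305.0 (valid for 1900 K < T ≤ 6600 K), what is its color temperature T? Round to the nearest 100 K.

4700 K

ln(t − 10) = (196 + 305.0) / 138.5 = 3.6173.
t − 10 = e^3.6173 = 37.238, so t = 47.238.
T = 100·t = 4724 K → 4700 K to the nearest 100 K.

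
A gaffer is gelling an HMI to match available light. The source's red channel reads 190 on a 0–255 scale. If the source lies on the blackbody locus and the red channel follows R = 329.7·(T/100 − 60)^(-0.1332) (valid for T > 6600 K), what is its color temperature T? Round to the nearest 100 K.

(t − 60)^(-0.1332) = 190/329.7 = 0.57628.
t − 60 = 0.57628^(1/-0.1332) = 0.57628^(-7.508) = 62.667, so t = 122.667.
T = 100·t = 12267 K → 12300 K to the nearest 100 K.

12300 K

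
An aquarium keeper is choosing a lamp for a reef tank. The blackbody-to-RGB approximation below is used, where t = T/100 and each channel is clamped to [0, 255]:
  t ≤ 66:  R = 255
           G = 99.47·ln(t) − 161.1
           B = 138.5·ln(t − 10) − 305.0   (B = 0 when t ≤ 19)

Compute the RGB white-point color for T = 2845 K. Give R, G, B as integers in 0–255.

R=255, G=172, B=99

t = 2845/100 = 28.45; the t ≤ 66 branch applies.
R = 255 by definition for t ≤ 66.
G = 99.47·ln 28.45 − 161.1 = 99.47·3.3481 − 161.1 = 171.940.
B = 138.5·ln(28.45 − 10) − 305.0 = 138.5·ln 18.45 − 305.0 = 138.5·2.9151 − 305.0 = 98.736.
Rounded: (255, 172, 99).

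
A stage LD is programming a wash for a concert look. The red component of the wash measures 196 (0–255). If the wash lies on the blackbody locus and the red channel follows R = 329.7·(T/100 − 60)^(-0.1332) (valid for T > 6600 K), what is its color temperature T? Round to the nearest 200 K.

11000 K

(t − 60)^(-0.1332) = 196/329.7 = 0.59448.
t − 60 = 0.59448^(1/-0.1332) = 0.59448^(-7.508) = 49.621, so t = 109.621.
T = 100·t = 10962 K → 11000 K to the nearest 200 K.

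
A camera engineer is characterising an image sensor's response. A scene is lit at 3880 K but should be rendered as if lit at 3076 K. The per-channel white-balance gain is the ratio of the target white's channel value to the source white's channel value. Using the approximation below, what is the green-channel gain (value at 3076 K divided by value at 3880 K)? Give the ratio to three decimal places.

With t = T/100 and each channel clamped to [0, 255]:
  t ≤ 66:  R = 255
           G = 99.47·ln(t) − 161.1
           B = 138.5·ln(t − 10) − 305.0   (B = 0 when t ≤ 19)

At 3880 K (t = 38.8):
  G = 99.47·ln 38.8 − 161.1 = 99.47·3.6584 − 161.1 = 202.803.
At 3076 K (t = 30.76):
  G = 99.47·ln 30.76 − 161.1 = 99.47·3.4262 − 161.1 = 179.706.
Gain = 179.706 / 202.803 = 0.8861 → 0.886.

0.886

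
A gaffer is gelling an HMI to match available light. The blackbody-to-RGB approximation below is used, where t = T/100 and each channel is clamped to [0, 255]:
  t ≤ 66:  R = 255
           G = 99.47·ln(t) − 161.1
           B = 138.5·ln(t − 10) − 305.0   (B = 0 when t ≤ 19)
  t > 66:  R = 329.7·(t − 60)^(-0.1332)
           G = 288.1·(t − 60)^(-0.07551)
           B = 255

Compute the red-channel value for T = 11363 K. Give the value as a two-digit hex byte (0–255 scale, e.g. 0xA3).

0xC2

t = 11363/100 = 113.63; the t > 66 branch applies.
R = 329.7·(113.63 − 60)^(-0.1332) = 329.7·53.63^(-0.1332) = 329.7·0.58836 = 193.982.
Rounded: 194; in hex, 0xC2.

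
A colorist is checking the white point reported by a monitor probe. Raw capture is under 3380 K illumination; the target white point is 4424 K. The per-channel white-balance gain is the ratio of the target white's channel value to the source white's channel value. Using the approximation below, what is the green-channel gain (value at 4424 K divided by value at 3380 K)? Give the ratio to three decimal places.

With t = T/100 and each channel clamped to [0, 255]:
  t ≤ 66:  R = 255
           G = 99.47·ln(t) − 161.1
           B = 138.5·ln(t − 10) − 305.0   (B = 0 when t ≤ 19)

At 3380 K (t = 33.8):
  G = 99.47·ln 33.8 − 161.1 = 99.47·3.5205 − 161.1 = 189.080.
At 4424 K (t = 44.24):
  G = 99.47·ln 44.24 − 161.1 = 99.47·3.7896 − 161.1 = 215.854.
Gain = 215.854 / 189.080 = 1.1416 → 1.142.

1.142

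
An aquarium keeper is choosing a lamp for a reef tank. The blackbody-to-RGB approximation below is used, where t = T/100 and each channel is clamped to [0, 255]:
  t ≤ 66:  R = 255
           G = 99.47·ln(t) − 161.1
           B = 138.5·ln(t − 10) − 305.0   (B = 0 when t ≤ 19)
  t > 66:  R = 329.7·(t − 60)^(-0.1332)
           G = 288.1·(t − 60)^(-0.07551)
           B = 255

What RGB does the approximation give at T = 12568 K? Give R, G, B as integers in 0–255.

t = 12568/100 = 125.68; the t > 66 branch applies.
R = 329.7·(125.68 − 60)^(-0.1332) = 329.7·65.68^(-0.1332) = 329.7·0.57269 = 188.815.
G = 288.1·(125.68 − 60)^(-0.07551) = 288.1·65.68^(-0.07551) = 288.1·0.72906 = 210.043.
B = 255 by definition for t > 66.
Rounded: (189, 210, 255).

R=189, G=210, B=255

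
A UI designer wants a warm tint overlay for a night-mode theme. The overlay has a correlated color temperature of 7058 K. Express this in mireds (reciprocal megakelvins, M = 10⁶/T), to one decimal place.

M = 10⁶ / 7058 = 141.683 → 141.7 mireds.

141.7 mireds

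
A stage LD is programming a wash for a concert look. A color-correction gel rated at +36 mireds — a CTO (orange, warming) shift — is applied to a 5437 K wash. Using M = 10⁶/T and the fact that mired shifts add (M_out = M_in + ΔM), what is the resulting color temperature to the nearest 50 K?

4550 K

M_in = 10⁶/5437 = 183.92 mireds.
M_out = 183.92 + (+36) = 219.92 mireds.
T_out = 10⁶/219.92 = 4547.0 K → 4550 K.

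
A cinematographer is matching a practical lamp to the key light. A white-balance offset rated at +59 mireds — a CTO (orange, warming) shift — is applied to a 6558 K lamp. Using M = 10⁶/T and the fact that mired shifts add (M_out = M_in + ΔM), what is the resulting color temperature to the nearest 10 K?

M_in = 10⁶/6558 = 152.49 mireds.
M_out = 152.49 + (+59) = 211.49 mireds.
T_out = 10⁶/211.49 = 4728.5 K → 4730 K.

4730 K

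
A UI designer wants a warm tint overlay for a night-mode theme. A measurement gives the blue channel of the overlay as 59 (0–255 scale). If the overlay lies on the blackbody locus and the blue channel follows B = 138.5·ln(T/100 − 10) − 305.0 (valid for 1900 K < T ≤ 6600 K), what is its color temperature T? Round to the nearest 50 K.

2400 K

ln(t − 10) = (59 + 305.0) / 138.5 = 2.6282.
t − 10 = e^2.6282 = 13.848, so t = 23.848.
T = 100·t = 2385 K → 2400 K to the nearest 50 K.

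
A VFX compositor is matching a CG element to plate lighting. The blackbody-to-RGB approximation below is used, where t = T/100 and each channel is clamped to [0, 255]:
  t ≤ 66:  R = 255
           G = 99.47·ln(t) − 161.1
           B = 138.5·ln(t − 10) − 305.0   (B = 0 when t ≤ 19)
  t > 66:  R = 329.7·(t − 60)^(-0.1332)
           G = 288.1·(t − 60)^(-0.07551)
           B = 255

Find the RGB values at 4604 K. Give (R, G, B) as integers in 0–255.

(255, 220, 191)

t = 4604/100 = 46.04; the t ≤ 66 branch applies.
R = 255 by definition for t ≤ 66.
G = 99.47·ln 46.04 − 161.1 = 99.47·3.8295 − 161.1 = 219.821.
B = 138.5·ln(46.04 − 10) − 305.0 = 138.5·ln 36.04 − 305.0 = 138.5·3.5846 − 305.0 = 191.471.
Rounded: (255, 220, 191).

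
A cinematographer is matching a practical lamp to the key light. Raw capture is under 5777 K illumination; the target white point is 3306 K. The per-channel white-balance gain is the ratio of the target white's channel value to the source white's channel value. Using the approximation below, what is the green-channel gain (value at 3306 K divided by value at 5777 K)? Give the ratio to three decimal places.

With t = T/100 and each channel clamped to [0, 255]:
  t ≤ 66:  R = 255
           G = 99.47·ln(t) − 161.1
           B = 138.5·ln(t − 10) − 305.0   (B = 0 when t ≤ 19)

At 5777 K (t = 57.77):
  G = 99.47·ln 57.77 − 161.1 = 99.47·4.0565 − 161.1 = 242.397.
At 3306 K (t = 33.06):
  G = 99.47·ln 33.06 − 161.1 = 99.47·3.4983 − 161.1 = 186.878.
Gain = 186.878 / 242.397 = 0.7710 → 0.771.

0.771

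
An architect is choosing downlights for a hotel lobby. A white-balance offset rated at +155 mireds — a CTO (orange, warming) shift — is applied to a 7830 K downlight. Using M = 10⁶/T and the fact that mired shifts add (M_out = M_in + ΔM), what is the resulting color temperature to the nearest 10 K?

3540 K

M_in = 10⁶/7830 = 127.71 mireds.
M_out = 127.71 + (+155) = 282.71 mireds.
T_out = 10⁶/282.71 = 3537.1 K → 3540 K.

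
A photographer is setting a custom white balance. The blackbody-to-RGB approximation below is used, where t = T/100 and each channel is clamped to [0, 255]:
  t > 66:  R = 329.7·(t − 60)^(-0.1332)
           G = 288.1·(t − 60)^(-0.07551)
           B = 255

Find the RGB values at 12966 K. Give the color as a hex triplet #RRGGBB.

t = 12966/100 = 129.66; the t > 66 branch applies.
R = 329.7·(129.66 − 60)^(-0.1332) = 329.7·69.66^(-0.1332) = 329.7·0.56822 = 187.341.
G = 288.1·(129.66 − 60)^(-0.07551) = 288.1·69.66^(-0.07551) = 288.1·0.72583 = 209.112.
B = 255 by definition for t > 66.
Rounded: (187, 209, 255).
In hex: #BBD1FF.

#BBD1FF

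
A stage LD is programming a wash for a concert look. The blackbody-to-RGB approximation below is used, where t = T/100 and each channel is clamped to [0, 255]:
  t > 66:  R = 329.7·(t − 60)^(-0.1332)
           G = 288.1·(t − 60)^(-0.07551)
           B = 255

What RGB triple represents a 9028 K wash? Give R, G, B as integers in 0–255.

R=209, G=223, B=255

t = 9028/100 = 90.28; the t > 66 branch applies.
R = 329.7·(90.28 − 60)^(-0.1332) = 329.7·30.28^(-0.1332) = 329.7·0.63491 = 209.329.
G = 288.1·(90.28 − 60)^(-0.07551) = 288.1·30.28^(-0.07551) = 288.1·0.77296 = 222.690.
B = 255 by definition for t > 66.
Rounded: (209, 223, 255).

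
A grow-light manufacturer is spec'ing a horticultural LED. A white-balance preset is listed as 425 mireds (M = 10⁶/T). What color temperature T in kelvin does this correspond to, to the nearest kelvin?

T = 10⁶ / 425 = 2352.94 K → 2353 K.

2353 K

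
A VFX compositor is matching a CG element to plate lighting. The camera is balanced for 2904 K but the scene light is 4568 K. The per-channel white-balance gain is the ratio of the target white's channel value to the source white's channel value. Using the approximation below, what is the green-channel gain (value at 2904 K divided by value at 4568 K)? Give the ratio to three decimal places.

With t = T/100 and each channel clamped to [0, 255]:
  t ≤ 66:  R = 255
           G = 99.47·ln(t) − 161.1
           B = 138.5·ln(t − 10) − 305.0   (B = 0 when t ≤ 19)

0.794

At 4568 K (t = 45.68):
  G = 99.47·ln 45.68 − 161.1 = 99.47·3.8217 − 161.1 = 219.041.
At 2904 K (t = 29.04):
  G = 99.47·ln 29.04 − 161.1 = 99.47·3.3687 − 161.1 = 173.982.
Gain = 173.982 / 219.041 = 0.7943 → 0.794.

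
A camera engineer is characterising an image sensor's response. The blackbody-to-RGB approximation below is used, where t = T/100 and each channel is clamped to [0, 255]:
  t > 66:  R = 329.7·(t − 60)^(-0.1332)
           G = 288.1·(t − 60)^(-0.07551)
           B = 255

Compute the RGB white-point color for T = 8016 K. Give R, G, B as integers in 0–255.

t = 8016/100 = 80.16; the t > 66 branch applies.
R = 329.7·(80.16 − 60)^(-0.1332) = 329.7·20.16^(-0.1332) = 329.7·0.67026 = 220.984.
G = 288.1·(80.16 − 60)^(-0.07551) = 288.1·20.16^(-0.07551) = 288.1·0.79707 = 229.637.
B = 255 by definition for t > 66.
Rounded: (221, 230, 255).

R=221, G=230, B=255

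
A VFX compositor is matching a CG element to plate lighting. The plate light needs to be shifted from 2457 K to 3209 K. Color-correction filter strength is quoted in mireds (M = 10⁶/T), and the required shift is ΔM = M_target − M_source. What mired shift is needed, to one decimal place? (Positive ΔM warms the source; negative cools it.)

-95.4 mireds

M_source = 10⁶/2457 = 407.000; M_target = 10⁶/3209 = 311.624.
ΔM = 311.624 − 407.000 = -95.377 → -95.4 mireds, a cooling shift.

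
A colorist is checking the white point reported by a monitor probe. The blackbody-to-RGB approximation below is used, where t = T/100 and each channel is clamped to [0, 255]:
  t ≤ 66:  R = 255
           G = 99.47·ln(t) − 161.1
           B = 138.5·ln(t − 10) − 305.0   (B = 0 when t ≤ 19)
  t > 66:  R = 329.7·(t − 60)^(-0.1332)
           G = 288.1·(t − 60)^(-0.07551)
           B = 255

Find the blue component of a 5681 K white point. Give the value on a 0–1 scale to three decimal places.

0.893

t = 5681/100 = 56.81; the t ≤ 66 branch applies.
B = 138.5·ln(56.81 − 10) − 305.0 = 138.5·ln 46.81 − 305.0 = 138.5·3.8461 − 305.0 = 227.684.
On a 0–1 scale: 227.684/255 = 0.8929 → 0.893.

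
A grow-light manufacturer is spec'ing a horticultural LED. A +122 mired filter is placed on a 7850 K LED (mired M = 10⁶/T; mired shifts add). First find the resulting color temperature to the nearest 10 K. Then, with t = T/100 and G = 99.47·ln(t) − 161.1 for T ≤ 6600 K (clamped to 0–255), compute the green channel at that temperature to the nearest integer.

M_in = 10⁶/7850 = 127.39; M_out = 127.39 + (+122) = 249.39.
T_out = 10⁶/249.39 = 4009.8 K → 4010 K; t = 40.1.
G = 99.47·ln 40.1 − 161.1 = 99.47·3.6914 − 161.1 = 206.081.
Rounded: 206.

206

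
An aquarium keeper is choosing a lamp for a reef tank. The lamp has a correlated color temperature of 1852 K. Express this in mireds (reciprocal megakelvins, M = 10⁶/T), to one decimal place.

540.0 mireds

M = 10⁶ / 1852 = 539.957 → 540.0 mireds.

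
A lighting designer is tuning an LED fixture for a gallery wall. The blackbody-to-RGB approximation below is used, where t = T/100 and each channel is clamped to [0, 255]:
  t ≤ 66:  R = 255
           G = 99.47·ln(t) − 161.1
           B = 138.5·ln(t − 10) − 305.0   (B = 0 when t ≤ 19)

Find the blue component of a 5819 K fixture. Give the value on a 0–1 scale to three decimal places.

t = 5819/100 = 58.19; the t ≤ 66 branch applies.
B = 138.5·ln(58.19 − 10) − 305.0 = 138.5·ln 48.19 − 305.0 = 138.5·3.8752 − 305.0 = 231.708.
On a 0–1 scale: 231.708/255 = 0.9087 → 0.909.

0.909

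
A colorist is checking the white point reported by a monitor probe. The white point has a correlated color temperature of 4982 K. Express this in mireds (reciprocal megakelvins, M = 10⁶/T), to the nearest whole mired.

M = 10⁶ / 4982 = 200.723 → 201 mireds.

201 mireds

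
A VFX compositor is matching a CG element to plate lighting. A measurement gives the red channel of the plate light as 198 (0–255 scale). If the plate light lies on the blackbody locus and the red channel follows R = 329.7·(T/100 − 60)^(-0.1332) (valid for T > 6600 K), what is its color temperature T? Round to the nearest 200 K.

10600 K

(t − 60)^(-0.1332) = 198/329.7 = 0.60055.
t − 60 = 0.60055^(1/-0.1332) = 0.60055^(-7.508) = 45.980, so t = 105.980.
T = 100·t = 10598 K → 10600 K to the nearest 200 K.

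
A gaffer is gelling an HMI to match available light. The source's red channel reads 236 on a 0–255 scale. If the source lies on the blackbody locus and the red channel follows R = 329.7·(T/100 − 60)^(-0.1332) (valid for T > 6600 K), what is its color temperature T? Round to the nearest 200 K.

(t − 60)^(-0.1332) = 236/329.7 = 0.71580.
t − 60 = 0.71580^(1/-0.1332) = 0.71580^(-7.508) = 12.307, so t = 72.307.
T = 100·t = 7231 K → 7200 K to the nearest 200 K.

7200 K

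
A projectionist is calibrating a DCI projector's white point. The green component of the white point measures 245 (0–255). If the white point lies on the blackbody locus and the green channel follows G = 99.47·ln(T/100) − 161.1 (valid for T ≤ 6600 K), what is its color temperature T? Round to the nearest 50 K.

ln t = (245 + 161.1) / 99.47 = 4.0826.
t = e^4.0826 = 59.302.
T = 100·t = 5930 K → 5950 K to the nearest 50 K.

5950 K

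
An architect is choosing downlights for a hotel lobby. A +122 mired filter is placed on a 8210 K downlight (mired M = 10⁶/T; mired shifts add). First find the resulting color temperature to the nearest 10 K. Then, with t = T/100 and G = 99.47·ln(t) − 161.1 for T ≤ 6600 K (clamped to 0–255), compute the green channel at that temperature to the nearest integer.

M_in = 10⁶/8210 = 121.80; M_out = 121.80 + (+122) = 243.80.
T_out = 10⁶/243.80 = 4101.7 K → 4100 K; t = 41.
G = 99.47·ln 41 − 161.1 = 99.47·3.7136 − 161.1 = 208.289.
Rounded: 208.

208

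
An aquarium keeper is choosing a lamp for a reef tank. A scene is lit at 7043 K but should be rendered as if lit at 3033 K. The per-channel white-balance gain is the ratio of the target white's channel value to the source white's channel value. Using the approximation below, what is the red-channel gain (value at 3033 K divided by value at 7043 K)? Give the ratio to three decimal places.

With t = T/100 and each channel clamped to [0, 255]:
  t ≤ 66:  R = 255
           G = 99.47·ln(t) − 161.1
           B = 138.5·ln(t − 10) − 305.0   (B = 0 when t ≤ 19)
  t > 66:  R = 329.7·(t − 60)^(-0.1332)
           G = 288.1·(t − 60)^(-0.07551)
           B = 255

1.057

At 7043 K (t = 70.43):
  R = 329.7·(70.43 − 60)^(-0.1332) = 329.7·10.43^(-0.1332) = 329.7·0.73175 = 241.259.
At 3033 K (t = 30.33):
  R = 255 by definition for t ≤ 66.
Gain = 255.000 / 241.259 = 1.0570 → 1.057.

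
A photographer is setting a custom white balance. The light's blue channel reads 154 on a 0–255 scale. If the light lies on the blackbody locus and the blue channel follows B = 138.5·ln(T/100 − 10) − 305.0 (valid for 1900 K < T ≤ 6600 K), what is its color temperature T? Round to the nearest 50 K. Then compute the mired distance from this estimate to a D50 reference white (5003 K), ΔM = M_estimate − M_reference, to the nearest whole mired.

ln(t − 10) = (154 + 305.0) / 138.5 = 3.3141.
t − 10 = e^3.3141 = 27.497, so t = 37.497.
T = 100·t = 3750 K → 3750 K to the nearest 50 K.
M_estimate = 10⁶/3750 = 266.67; M_reference = 10⁶/5003 = 199.88.
ΔM = 266.67 − 199.88 = 66.79 → +67 mireds.

+67 mireds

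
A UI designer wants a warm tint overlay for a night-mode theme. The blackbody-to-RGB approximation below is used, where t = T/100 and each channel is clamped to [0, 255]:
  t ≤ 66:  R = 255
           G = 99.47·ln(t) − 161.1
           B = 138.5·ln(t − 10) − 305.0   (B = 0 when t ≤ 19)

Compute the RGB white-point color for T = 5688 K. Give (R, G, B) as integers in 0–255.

t = 5688/100 = 56.88; the t ≤ 66 branch applies.
R = 255 by definition for t ≤ 66.
G = 99.47·ln 56.88 − 161.1 = 99.47·4.0409 − 161.1 = 240.853.
B = 138.5·ln(56.88 − 10) − 305.0 = 138.5·ln 46.88 − 305.0 = 138.5·3.8476 − 305.0 = 227.891.
Rounded: (255, 241, 228).

(255, 241, 228)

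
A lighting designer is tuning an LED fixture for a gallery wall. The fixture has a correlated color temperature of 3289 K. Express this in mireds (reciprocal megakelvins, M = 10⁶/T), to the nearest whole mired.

M = 10⁶ / 3289 = 304.044 → 304 mireds.

304 mireds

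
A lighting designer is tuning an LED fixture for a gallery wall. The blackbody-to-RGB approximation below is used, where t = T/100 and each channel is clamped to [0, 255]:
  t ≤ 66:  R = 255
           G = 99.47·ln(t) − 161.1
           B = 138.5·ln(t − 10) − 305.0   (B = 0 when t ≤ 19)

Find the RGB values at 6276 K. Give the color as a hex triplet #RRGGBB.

t = 6276/100 = 62.76; the t ≤ 66 branch applies.
R = 255 by definition for t ≤ 66.
G = 99.47·ln 62.76 − 161.1 = 99.47·4.1393 − 161.1 = 250.638.
B = 138.5·ln(62.76 − 10) − 305.0 = 138.5·ln 52.76 − 305.0 = 138.5·3.9658 − 305.0 = 244.257.
Rounded: (255, 251, 244).
In hex: #FFFBF4.

#FFFBF4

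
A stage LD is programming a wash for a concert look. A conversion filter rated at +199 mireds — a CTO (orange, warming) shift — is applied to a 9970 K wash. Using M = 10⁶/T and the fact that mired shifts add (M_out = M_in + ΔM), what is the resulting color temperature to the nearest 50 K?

3350 K

M_in = 10⁶/9970 = 100.30 mireds.
M_out = 100.30 + (+199) = 299.30 mireds.
T_out = 10⁶/299.30 = 3341.1 K → 3350 K.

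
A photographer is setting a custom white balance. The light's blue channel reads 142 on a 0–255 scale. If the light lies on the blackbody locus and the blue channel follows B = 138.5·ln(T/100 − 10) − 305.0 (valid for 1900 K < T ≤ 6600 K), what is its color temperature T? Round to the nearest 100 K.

3500 K

ln(t − 10) = (142 + 305.0) / 138.5 = 3.2274.
t − 10 = e^3.2274 = 25.215, so t = 35.215.
T = 100·t = 3521 K → 3500 K to the nearest 100 K.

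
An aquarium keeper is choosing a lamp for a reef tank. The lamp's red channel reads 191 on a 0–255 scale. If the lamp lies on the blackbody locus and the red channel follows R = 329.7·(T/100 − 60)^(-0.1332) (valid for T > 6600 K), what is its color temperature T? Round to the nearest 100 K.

12000 K

(t − 60)^(-0.1332) = 191/329.7 = 0.57931.
t − 60 = 0.57931^(1/-0.1332) = 0.57931^(-7.508) = 60.245, so t = 120.245.
T = 100·t = 12025 K → 12000 K to the nearest 100 K.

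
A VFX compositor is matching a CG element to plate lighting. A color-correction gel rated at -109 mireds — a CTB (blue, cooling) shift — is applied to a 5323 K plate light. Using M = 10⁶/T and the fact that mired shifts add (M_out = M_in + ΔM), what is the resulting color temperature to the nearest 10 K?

12680 K

M_in = 10⁶/5323 = 187.86 mireds.
M_out = 187.86 + (-109) = 78.86 mireds.
T_out = 10⁶/78.86 = 12680.1 K → 12680 K.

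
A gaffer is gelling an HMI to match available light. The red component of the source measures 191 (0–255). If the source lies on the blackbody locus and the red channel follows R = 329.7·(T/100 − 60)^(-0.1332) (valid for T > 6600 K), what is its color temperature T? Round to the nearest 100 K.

(t − 60)^(-0.1332) = 191/329.7 = 0.57931.
t − 60 = 0.57931^(1/-0.1332) = 0.57931^(-7.508) = 60.245, so t = 120.245.
T = 100·t = 12025 K → 12000 K to the nearest 100 K.

12000 K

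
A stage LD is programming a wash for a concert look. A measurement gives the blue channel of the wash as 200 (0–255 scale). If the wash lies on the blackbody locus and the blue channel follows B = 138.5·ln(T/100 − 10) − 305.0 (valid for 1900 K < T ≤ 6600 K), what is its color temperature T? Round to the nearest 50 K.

ln(t − 10) = (200 + 305.0) / 138.5 = 3.6462.
t − 10 = e^3.6462 = 38.329, so t = 48.329.
T = 100·t = 4833 K → 4850 K to the nearest 50 K.

4850 K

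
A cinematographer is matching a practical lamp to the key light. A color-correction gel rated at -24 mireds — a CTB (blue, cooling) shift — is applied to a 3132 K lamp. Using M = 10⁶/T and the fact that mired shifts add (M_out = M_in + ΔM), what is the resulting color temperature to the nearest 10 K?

M_in = 10⁶/3132 = 319.28 mireds.
M_out = 319.28 + (-24) = 295.28 mireds.
T_out = 10⁶/295.28 = 3386.6 K → 3390 K.

3390 K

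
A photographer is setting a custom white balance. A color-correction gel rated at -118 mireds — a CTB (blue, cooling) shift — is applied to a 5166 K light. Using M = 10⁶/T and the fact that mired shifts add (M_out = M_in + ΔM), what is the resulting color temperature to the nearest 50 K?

13250 K

M_in = 10⁶/5166 = 193.57 mireds.
M_out = 193.57 + (-118) = 75.57 mireds.
T_out = 10⁶/75.57 = 13232.2 K → 13250 K.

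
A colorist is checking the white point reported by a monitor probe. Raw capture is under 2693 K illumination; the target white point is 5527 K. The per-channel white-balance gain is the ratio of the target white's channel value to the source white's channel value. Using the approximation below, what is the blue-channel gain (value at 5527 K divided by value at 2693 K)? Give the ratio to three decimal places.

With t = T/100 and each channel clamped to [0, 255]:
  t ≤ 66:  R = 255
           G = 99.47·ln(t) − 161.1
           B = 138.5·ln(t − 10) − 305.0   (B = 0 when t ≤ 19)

At 2693 K (t = 26.93):
  B = 138.5·ln(26.93 − 10) − 305.0 = 138.5·ln 16.93 − 305.0 = 138.5·2.8291 − 305.0 = 86.829.
At 5527 K (t = 55.27):
  B = 138.5·ln(55.27 − 10) − 305.0 = 138.5·ln 45.27 − 305.0 = 138.5·3.8126 − 305.0 = 223.051.
Gain = 223.051 / 86.829 = 2.5689 → 2.569.

2.569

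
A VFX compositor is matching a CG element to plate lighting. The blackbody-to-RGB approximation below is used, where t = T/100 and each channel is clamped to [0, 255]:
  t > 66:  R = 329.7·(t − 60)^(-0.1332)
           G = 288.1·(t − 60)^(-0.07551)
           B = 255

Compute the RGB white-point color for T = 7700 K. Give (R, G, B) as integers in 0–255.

t = 7700/100 = 77; the t > 66 branch applies.
R = 329.7·(77 − 60)^(-0.1332) = 329.7·17^(-0.1332) = 329.7·0.68565 = 226.060.
G = 288.1·(77 − 60)^(-0.07551) = 288.1·17^(-0.07551) = 288.1·0.80740 = 232.612.
B = 255 by definition for t > 66.
Rounded: (226, 233, 255).

(226, 233, 255)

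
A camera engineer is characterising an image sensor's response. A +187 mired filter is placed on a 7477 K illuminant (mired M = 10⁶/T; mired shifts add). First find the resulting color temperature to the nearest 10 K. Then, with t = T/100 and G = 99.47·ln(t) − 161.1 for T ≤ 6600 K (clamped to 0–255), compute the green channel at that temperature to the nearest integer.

M_in = 10⁶/7477 = 133.74; M_out = 133.74 + (+187) = 320.74.
T_out = 10⁶/320.74 = 3117.8 K → 3120 K; t = 31.2.
G = 99.47·ln 31.2 − 161.1 = 99.47·3.4404 − 161.1 = 181.118.
Rounded: 181.

181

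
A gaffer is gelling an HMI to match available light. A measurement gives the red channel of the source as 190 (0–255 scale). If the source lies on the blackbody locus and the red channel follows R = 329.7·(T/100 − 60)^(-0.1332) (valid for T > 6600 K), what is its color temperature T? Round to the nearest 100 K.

12300 K

(t − 60)^(-0.1332) = 190/329.7 = 0.57628.
t − 60 = 0.57628^(1/-0.1332) = 0.57628^(-7.508) = 62.667, so t = 122.667.
T = 100·t = 12267 K → 12300 K to the nearest 100 K.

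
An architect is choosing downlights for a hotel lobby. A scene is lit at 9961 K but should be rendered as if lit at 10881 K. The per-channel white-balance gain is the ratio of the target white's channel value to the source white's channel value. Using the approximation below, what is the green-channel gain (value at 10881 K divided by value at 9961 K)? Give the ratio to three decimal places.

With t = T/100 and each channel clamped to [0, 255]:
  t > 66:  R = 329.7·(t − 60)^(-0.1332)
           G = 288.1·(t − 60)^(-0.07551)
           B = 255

At 9961 K (t = 99.61):
  G = 288.1·(99.61 − 60)^(-0.07551) = 288.1·39.61^(-0.07551) = 288.1·0.75744 = 218.219.
At 10881 K (t = 108.81):
  G = 288.1·(108.81 − 60)^(-0.07551) = 288.1·48.81^(-0.07551) = 288.1·0.74559 = 214.805.
Gain = 214.805 / 218.219 = 0.9844 → 0.984.

0.984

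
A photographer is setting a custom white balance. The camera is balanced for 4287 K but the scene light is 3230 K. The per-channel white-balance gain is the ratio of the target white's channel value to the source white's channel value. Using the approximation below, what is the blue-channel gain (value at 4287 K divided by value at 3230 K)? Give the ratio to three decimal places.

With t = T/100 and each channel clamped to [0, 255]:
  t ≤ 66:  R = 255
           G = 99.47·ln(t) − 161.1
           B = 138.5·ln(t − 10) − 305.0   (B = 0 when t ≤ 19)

1.430

At 3230 K (t = 32.3):
  B = 138.5·ln(32.3 − 10) − 305.0 = 138.5·ln 22.3 − 305.0 = 138.5·3.1046 − 305.0 = 124.985.
At 4287 K (t = 42.87):
  B = 138.5·ln(42.87 − 10) − 305.0 = 138.5·ln 32.87 − 305.0 = 138.5·3.4926 − 305.0 = 178.720.
Gain = 178.720 / 124.985 = 1.4299 → 1.430.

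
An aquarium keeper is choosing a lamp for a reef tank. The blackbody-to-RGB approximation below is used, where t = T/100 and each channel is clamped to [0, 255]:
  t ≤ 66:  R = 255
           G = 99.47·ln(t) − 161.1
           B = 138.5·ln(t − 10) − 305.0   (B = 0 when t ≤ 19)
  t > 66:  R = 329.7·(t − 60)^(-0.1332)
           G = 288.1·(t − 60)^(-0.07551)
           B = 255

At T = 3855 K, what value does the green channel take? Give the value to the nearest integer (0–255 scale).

t = 3855/100 = 38.55; the t ≤ 66 branch applies.
G = 99.47·ln 38.55 − 161.1 = 99.47·3.6520 − 161.1 = 202.160.
Rounded: 202.

202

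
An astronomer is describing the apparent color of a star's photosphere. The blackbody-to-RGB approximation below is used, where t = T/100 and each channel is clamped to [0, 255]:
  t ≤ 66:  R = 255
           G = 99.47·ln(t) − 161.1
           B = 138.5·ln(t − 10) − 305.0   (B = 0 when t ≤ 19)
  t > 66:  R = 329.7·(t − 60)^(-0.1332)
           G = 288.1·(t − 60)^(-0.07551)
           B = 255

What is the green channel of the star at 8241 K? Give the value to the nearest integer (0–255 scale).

t = 8241/100 = 82.41; the t > 66 branch applies.
G = 288.1·(82.41 − 60)^(-0.07551) = 288.1·22.41^(-0.07551) = 288.1·0.79073 = 227.809.
Rounded: 228.

228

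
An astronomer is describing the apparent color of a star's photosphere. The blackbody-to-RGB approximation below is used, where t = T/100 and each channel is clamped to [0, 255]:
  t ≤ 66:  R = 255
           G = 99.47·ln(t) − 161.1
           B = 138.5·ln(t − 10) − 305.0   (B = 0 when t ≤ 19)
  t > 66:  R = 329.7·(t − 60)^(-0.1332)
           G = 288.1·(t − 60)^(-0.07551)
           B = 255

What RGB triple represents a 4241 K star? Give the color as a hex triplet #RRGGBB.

#FFD4B1

t = 4241/100 = 42.41; the t ≤ 66 branch applies.
R = 255 by definition for t ≤ 66.
G = 99.47·ln 42.41 − 161.1 = 99.47·3.7474 − 161.1 = 211.652.
B = 138.5·ln(42.41 − 10) − 305.0 = 138.5·ln 32.41 − 305.0 = 138.5·3.4785 − 305.0 = 176.768.
Rounded: (255, 212, 177).
In hex: #FFD4B1.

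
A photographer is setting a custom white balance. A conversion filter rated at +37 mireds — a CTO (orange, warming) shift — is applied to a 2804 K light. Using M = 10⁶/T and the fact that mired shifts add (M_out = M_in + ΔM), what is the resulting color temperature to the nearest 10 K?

M_in = 10⁶/2804 = 356.63 mireds.
M_out = 356.63 + (+37) = 393.63 mireds.
T_out = 10⁶/393.63 = 2540.4 K → 2540 K.

2540 K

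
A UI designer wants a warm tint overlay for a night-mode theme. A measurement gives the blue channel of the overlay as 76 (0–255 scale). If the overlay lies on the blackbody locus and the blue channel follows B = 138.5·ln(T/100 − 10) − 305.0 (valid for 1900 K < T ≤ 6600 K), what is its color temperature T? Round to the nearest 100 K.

2600 K

ln(t − 10) = (76 + 305.0) / 138.5 = 2.7509.
t − 10 = e^2.7509 = 15.657, so t = 25.657.
T = 100·t = 2566 K → 2600 K to the nearest 100 K.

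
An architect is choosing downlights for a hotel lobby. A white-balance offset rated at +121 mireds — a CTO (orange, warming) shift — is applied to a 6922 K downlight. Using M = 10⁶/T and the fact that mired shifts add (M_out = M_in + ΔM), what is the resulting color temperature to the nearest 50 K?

3750 K

M_in = 10⁶/6922 = 144.47 mireds.
M_out = 144.47 + (+121) = 265.47 mireds.
T_out = 10⁶/265.47 = 3766.9 K → 3750 K.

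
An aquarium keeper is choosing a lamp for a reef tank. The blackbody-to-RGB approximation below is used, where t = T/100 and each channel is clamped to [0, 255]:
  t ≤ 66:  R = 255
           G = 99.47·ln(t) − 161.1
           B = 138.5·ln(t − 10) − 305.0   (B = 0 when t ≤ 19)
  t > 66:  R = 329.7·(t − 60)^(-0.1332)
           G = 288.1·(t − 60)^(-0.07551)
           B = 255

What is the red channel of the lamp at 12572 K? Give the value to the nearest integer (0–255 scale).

t = 12572/100 = 125.72; the t > 66 branch applies.
R = 329.7·(125.72 − 60)^(-0.1332) = 329.7·65.72^(-0.1332) = 329.7·0.57264 = 188.800.
Rounded: 189.

189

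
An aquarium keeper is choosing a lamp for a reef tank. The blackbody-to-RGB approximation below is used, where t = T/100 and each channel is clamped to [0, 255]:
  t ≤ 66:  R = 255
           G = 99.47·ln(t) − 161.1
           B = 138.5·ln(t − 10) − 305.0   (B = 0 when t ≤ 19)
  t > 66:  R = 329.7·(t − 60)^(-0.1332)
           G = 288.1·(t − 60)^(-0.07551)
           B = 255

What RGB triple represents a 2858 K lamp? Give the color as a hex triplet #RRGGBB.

t = 2858/100 = 28.58; the t ≤ 66 branch applies.
R = 255 by definition for t ≤ 66.
G = 99.47·ln 28.58 − 161.1 = 99.47·3.3527 − 161.1 = 172.394.
B = 138.5·ln(28.58 − 10) − 305.0 = 138.5·ln 18.58 − 305.0 = 138.5·2.9221 − 305.0 = 99.709.
Rounded: (255, 172, 100).
In hex: #FFAC64.

#FFAC64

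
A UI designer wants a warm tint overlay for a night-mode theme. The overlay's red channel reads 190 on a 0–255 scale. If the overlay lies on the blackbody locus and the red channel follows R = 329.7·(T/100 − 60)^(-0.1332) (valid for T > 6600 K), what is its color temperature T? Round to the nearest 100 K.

(t − 60)^(-0.1332) = 190/329.7 = 0.57628.
t − 60 = 0.57628^(1/-0.1332) = 0.57628^(-7.508) = 62.667, so t = 122.667.
T = 100·t = 12267 K → 12300 K to the nearest 100 K.

12300 K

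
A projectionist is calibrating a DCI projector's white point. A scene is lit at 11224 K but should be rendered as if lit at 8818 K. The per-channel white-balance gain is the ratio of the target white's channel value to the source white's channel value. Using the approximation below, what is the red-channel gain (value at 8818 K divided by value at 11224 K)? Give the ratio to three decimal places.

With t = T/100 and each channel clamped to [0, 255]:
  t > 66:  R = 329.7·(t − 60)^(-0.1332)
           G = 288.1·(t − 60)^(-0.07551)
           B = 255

At 11224 K (t = 112.24):
  R = 329.7·(112.24 − 60)^(-0.1332) = 329.7·52.24^(-0.1332) = 329.7·0.59042 = 194.662.
At 8818 K (t = 88.18):
  R = 329.7·(88.18 − 60)^(-0.1332) = 329.7·28.18^(-0.1332) = 329.7·0.64101 = 211.342.
Gain = 211.342 / 194.662 = 1.0857 → 1.086.

1.086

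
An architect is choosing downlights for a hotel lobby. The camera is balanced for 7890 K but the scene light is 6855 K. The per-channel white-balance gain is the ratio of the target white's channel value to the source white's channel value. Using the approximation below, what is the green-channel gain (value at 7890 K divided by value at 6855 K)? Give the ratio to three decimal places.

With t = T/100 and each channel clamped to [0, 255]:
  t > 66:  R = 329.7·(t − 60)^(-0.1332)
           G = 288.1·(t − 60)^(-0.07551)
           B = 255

At 6855 K (t = 68.55):
  G = 288.1·(68.55 − 60)^(-0.07551) = 288.1·8.55^(-0.07551) = 288.1·0.85041 = 245.002.
At 7890 K (t = 78.9):
  G = 288.1·(78.9 − 60)^(-0.07551) = 288.1·18.9^(-0.07551) = 288.1·0.80097 = 230.758.
Gain = 230.758 / 245.002 = 0.9419 → 0.942.

0.942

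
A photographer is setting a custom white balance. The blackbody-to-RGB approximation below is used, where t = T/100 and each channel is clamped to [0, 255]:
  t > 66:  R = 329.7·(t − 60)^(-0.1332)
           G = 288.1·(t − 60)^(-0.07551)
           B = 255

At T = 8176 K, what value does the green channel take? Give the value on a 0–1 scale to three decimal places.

0.895

t = 8176/100 = 81.76; the t > 66 branch applies.
G = 288.1·(81.76 − 60)^(-0.07551) = 288.1·21.76^(-0.07551) = 288.1·0.79249 = 228.316.
On a 0–1 scale: 228.316/255 = 0.8954 → 0.895.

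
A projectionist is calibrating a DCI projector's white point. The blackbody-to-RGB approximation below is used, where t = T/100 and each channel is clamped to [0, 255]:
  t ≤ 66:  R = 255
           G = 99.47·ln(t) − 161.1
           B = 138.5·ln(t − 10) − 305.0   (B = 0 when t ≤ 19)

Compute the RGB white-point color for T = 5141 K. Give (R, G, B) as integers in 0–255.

t = 5141/100 = 51.41; the t ≤ 66 branch applies.
R = 255 by definition for t ≤ 66.
G = 99.47·ln 51.41 − 161.1 = 99.47·3.9398 − 161.1 = 230.795.
B = 138.5·ln(51.41 − 10) − 305.0 = 138.5·ln 41.41 − 305.0 = 138.5·3.7235 − 305.0 = 210.708.
Rounded: (255, 231, 211).

(255, 231, 211)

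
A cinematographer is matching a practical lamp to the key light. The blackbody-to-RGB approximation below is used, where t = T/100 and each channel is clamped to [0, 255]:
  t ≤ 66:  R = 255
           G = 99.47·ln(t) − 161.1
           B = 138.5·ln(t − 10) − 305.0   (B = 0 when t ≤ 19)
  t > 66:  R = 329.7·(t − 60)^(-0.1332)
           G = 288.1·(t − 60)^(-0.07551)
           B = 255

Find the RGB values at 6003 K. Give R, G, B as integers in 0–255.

R=255, G=246, B=237

t = 6003/100 = 60.03; the t ≤ 66 branch applies.
R = 255 by definition for t ≤ 66.
G = 99.47·ln 60.03 − 161.1 = 99.47·4.0948 − 161.1 = 246.214.
B = 138.5·ln(60.03 − 10) − 305.0 = 138.5·ln 50.03 − 305.0 = 138.5·3.9126 − 305.0 = 236.898.
Rounded: (255, 246, 237).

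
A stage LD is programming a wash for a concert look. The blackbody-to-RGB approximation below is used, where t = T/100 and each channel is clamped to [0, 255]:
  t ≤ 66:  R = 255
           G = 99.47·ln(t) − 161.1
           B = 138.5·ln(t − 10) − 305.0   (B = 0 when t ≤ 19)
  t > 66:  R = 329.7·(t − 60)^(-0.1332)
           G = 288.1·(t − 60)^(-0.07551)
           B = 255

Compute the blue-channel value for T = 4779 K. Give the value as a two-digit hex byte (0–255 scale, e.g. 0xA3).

t = 4779/100 = 47.79; the t ≤ 66 branch applies.
B = 138.5·ln(47.79 − 10) − 305.0 = 138.5·ln 37.79 − 305.0 = 138.5·3.6320 − 305.0 = 198.038.
Rounded: 198; in hex, 0xC6.

0xC6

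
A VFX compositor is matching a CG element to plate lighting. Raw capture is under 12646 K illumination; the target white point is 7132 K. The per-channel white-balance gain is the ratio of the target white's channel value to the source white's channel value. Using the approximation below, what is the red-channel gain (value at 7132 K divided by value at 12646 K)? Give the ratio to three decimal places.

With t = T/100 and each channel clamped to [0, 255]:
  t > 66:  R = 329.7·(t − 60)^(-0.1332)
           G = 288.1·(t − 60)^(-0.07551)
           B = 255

1.266

At 12646 K (t = 126.46):
  R = 329.7·(126.46 − 60)^(-0.1332) = 329.7·66.46^(-0.1332) = 329.7·0.57179 = 188.518.
At 7132 K (t = 71.32):
  R = 329.7·(71.32 − 60)^(-0.1332) = 329.7·11.32^(-0.1332) = 329.7·0.72382 = 238.642.
Gain = 238.642 / 188.518 = 1.2659 → 1.266.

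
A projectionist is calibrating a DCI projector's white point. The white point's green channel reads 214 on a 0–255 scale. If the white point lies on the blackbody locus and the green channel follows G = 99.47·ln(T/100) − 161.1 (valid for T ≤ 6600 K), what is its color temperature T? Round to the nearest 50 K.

4350 K

ln t = (214 + 161.1) / 99.47 = 3.7710.
t = e^3.7710 = 43.423.
T = 100·t = 4342 K → 4350 K to the nearest 50 K.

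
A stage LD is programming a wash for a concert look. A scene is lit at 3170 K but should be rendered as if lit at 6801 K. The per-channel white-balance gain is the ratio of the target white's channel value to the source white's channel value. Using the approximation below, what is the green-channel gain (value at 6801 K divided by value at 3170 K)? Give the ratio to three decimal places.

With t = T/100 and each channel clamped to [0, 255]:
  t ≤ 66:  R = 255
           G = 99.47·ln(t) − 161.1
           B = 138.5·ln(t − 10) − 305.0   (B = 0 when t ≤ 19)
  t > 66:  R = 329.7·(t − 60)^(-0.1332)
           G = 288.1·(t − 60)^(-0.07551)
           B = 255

At 3170 K (t = 31.7):
  G = 99.47·ln 31.7 − 161.1 = 99.47·3.4563 − 161.1 = 182.700.
At 6801 K (t = 68.01):
  G = 288.1·(68.01 − 60)^(-0.07551) = 288.1·8.01^(-0.07551) = 288.1·0.85461 = 246.212.
Gain = 246.212 / 182.700 = 1.3476 → 1.348.

1.348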